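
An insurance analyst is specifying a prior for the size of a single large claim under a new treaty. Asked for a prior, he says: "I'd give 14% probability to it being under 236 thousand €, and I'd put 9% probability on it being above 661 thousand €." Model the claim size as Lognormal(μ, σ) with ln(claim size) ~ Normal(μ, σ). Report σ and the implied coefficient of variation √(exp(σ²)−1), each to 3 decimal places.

If T ~ Lognormal(μ,σ) then ln T ~ Normal(μ,σ), so the p-quantile of ln T is μ + z_p·σ.
ln(236) = 5.464 and ln(661) = 6.494; z_{0.14} = -1.08, z_{0.91} = 1.341.
σ = (6.494 − 5.464)/(1.341 − (-1.08)) = 0.425.
μ = 5.464 − (-1.08)·0.425 = 5.923.
CV = √(exp(σ²)−1) = √(exp(0.1810)−1) = 0.445.

σ ≈ 0.425, CV ≈ 0.445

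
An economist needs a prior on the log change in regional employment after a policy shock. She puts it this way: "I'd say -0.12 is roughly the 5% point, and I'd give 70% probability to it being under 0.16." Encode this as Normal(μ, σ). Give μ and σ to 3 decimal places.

μ = 0.092, σ = 0.129

For Normal(μ,σ), the p-quantile is μ + z_p·σ. Here z_{0.05} = -1.645, z_{0.7} = 0.5244.
So -0.12 = μ − 1.645σ and 0.16 = μ + 0.5244σ.
Subtracting: σ = (0.16 − -0.12)/(0.5244 − (-1.645)) = 0.129.
Then μ = -0.12 − (-1.645)·0.129 = 0.092.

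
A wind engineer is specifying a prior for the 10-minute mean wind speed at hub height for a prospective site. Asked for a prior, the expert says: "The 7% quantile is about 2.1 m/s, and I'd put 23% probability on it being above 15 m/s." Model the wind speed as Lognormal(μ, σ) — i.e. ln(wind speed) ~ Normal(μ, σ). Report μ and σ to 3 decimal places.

μ ≈ 2.052, σ ≈ 0.888

If T ~ Lognormal(μ,σ) then ln T ~ Normal(μ,σ), so the p-quantile of ln T is μ + z_p·σ.
ln(2.1) = 0.7419 and ln(15) = 2.708; z_{0.07} = -1.476, z_{0.77} = 0.7388.
σ = (2.708 − 0.7419)/(0.7388 − (-1.476)) = 0.888.
μ = 0.7419 − (-1.476)·0.888 = 2.052.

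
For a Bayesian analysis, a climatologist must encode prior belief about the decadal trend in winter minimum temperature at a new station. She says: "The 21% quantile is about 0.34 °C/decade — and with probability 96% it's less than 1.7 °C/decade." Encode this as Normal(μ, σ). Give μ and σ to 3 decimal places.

For Normal(μ,σ), the p-quantile is μ + z_p·σ. Here z_{0.21} = -0.8064, z_{0.96} = 1.751.
So 0.34 = μ − 0.8064σ and 1.7 = μ + 1.751σ.
Subtracting: σ = (1.7 − 0.34)/(1.751 − (-0.8064)) = 0.532.
Then μ = 0.34 − (-0.8064)·0.532 = 0.769.

μ = 0.769, σ = 0.532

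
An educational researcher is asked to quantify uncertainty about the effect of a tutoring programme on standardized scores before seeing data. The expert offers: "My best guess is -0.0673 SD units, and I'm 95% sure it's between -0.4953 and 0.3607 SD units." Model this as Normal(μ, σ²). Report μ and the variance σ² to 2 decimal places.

μ = -0.07, σ² = 0.05

A symmetric 95% interval runs μ ± z·σ with z = 1.96.
Half-width = 0.428, so σ = 0.428/1.96 = 0.218 and σ² = 0.05.
μ is the stated best guess, -0.07.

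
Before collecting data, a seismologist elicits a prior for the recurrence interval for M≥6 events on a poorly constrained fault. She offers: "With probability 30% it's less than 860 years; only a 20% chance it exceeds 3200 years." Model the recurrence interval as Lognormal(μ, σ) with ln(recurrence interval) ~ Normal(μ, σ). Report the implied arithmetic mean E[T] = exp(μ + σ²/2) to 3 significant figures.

If T ~ Lognormal(μ,σ) then ln T ~ Normal(μ,σ), so the p-quantile of ln T is μ + z_p·σ.
ln(860) = 6.757 and ln(3200) = 8.071; z_{0.3} = -0.5244, z_{0.8} = 0.8416.
σ = (8.071 − 6.757)/(0.8416 − (-0.5244)) = 0.962.
μ = 6.757 − (-0.5244)·0.962 = 7.261.
E[T] = exp(μ + σ²/2) = exp(7.261 + 0.4626) = 2260 years.

E[T] ≈ 2260 years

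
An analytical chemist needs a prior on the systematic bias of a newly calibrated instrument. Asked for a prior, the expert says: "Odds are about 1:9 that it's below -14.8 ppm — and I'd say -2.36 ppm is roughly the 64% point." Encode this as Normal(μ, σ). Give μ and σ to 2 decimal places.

The p-quantile of Normal(μ,σ) is μ + z_p·σ, with z_{0.1} = -1.282 and z_{0.64} = 0.3585.
Eliminate σ: μ = (z₂·x₁ − z₁·x₂)/(z₂ − z₁) = (0.3585·-14.8 − (-1.282)·-2.36)/1.64 = -5.08.
Then σ = (x₂ − x₁)/(z₂ − z₁) = (-2.36 − -14.8)/1.64 = 7.59.

μ = -5.08, σ = 7.59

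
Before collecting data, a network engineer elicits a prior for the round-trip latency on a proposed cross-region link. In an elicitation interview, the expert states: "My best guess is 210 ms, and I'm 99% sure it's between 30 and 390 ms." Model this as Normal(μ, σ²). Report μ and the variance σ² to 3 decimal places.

μ = 210.000, σ² = 4883.271

A symmetric 99% interval runs μ ± z·σ with z = 2.576.
Half-width = 180, so σ = 180/2.576 = 69.8804 and σ² = 4883.271.
μ is the stated best guess, 210.000.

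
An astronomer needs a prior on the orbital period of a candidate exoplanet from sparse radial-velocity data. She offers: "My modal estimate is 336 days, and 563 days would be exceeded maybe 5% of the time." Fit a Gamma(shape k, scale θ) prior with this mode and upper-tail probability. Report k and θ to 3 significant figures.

Gamma(k,θ) with k>1 has mode (k−1)θ, so θ = 336/(k−1).
Need P(X < 563) = 0.95 with θ tied to k this way. Start at k = 2, θ = 336: P(X<563) ≈ 0.499.
Too low — raise k to concentrate. Iterating converges to k ≈ 11.5.
Then θ = 336/(11.5−1) ≈ 32.1.

k ≈ 11.5, θ ≈ 32.1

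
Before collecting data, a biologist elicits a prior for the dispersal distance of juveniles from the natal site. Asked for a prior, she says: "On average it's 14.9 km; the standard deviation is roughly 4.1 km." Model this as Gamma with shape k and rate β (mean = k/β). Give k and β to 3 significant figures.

For Gamma(k, rate β): mean = k/β, variance = k/β², so CV = 1/√k.
CV = SD/mean = 4.1/14.9 = 0.2752, hence k = 1/CV² = 13.2.
Then β = k/mean = 13.2/14.9 = 0.886.

k ≈ 13.2, β ≈ 0.886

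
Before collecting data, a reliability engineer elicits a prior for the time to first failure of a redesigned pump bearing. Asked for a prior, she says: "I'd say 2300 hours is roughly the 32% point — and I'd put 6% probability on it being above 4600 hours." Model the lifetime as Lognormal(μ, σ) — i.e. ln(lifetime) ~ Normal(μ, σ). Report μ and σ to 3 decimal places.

If T ~ Lognormal(μ,σ) then ln T ~ Normal(μ,σ), so the p-quantile of ln T is μ + z_p·σ.
ln(2300) = 7.741 and ln(4600) = 8.434; z_{0.32} = -0.4677, z_{0.94} = 1.555.
σ = (8.434 − 7.741)/(1.555 − (-0.4677)) = 0.343.
μ = 7.741 − (-0.4677)·0.343 = 7.901.

μ ≈ 7.901, σ ≈ 0.343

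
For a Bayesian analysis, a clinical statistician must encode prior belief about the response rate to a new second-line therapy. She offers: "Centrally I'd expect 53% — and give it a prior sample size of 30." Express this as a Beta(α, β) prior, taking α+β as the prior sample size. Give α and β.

α = 15.9, β = 14.1

Under the effective-sample-size interpretation, Beta(α, β) has prior mean α/(α+β) and prior sample size α+β.
So α+β = 30 and α/(α+β) = 0.53, giving α = 0.53·30 = 15.9 and β = 30 − 15.9 = 14.1.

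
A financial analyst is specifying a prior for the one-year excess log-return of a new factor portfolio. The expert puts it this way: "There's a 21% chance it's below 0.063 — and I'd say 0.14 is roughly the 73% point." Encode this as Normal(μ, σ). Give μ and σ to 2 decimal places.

μ = 0.11, σ = 0.05

The p-quantile of Normal(μ,σ) is μ + z_p·σ, with z_{0.21} = -0.8064 and z_{0.73} = 0.6128.
Eliminate σ: μ = (z₂·x₁ − z₁·x₂)/(z₂ − z₁) = (0.6128·0.063 − (-0.8064)·0.14)/1.419 = 0.11.
Then σ = (x₂ − x₁)/(z₂ − z₁) = (0.14 − 0.063)/1.419 = 0.05.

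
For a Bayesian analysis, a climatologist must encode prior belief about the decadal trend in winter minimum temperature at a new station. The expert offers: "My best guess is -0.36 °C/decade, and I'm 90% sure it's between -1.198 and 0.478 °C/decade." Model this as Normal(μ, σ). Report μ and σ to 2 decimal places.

A symmetric 90% interval runs μ ± z·σ with z = 1.645.
Half-width = 0.838, so σ = 0.838/1.645 = 0.51.
μ is the stated best guess, -0.36.

μ = -0.36, σ = 0.51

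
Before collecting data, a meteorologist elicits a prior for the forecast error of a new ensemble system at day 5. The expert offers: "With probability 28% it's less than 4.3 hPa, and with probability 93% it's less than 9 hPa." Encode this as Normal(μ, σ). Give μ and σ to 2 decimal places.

μ = 5.63, σ = 2.28

For Normal(μ,σ), the p-quantile is μ + z_p·σ. Here z_{0.28} = -0.5828, z_{0.93} = 1.476.
So 4.3 = μ − 0.5828σ and 9 = μ + 1.476σ.
Subtracting: σ = (9 − 4.3)/(1.476 − (-0.5828)) = 2.28.
Then μ = 4.3 − (-0.5828)·2.28 = 5.63.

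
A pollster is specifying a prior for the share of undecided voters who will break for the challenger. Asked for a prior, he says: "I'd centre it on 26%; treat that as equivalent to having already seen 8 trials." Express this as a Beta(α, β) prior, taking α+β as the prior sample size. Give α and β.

Under the effective-sample-size interpretation, Beta(α, β) has prior mean α/(α+β) and prior sample size α+β.
So α+β = 8 and α/(α+β) = 0.26, giving α = 0.26·8 = 2.08 and β = 8 − 2.08 = 5.92.

α = 2.08, β = 5.92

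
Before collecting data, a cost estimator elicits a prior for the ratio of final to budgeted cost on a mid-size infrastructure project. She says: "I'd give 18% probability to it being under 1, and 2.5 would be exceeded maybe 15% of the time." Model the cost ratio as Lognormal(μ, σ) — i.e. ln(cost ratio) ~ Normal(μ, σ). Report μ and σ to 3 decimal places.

μ ≈ 0.430, σ ≈ 0.469

If T ~ Lognormal(μ,σ) then ln T ~ Normal(μ,σ), so the p-quantile of ln T is μ + z_p·σ.
ln(1) = 0 and ln(2.5) = 0.9163; z_{0.18} = -0.9154, z_{0.85} = 1.036.
σ = (0.9163 − 0)/(1.036 − (-0.9154)) = 0.469.
μ = 0 − (-0.9154)·0.469 = 0.430.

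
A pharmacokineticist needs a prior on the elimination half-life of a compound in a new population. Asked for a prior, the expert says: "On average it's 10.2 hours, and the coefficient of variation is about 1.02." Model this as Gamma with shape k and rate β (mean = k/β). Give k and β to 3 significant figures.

k ≈ 0.961, β ≈ 0.0942

For Gamma(k, rate β): mean = k/β, variance = k/β², so CV = 1/√k.
CV = 1.02, hence k = 1/CV² = 0.961.
Then β = k/mean = 0.961/10.2 = 0.0942.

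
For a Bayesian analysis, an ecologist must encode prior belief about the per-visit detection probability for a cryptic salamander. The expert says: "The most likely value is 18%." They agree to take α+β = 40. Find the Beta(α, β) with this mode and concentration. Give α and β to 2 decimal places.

α = 7.84, β = 32.16

For α,β > 1 the Beta mode is (α−1)/(α+β−2). With α+β = 40, the mode is (α−1)/38.
Set (α−1)/38 = 0.18 → α = 1 + 0.18·38 = 7.84.
β = 40 − α = 32.16.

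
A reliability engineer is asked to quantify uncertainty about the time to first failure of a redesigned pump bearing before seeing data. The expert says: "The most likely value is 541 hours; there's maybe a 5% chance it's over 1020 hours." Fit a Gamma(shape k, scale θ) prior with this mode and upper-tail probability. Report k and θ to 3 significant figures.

k ≈ 7.92, θ ≈ 78.2

Gamma(k,θ) with k>1 has mode (k−1)θ, so θ = 541/(k−1).
Need P(X < 1020) = 0.95 with θ tied to k this way. Start at k = 2, θ = 541: P(X<1020) ≈ 0.562.
Too low — raise k to concentrate. Iterating converges to k ≈ 7.92.
Then θ = 541/(7.92−1) ≈ 78.2.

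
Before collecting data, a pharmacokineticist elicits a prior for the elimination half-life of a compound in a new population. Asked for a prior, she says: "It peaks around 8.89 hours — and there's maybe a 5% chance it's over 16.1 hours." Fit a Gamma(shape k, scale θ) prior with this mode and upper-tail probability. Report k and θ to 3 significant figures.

k ≈ 8.9, θ ≈ 1.13

Gamma(k,θ) with k>1 has mode (k−1)θ, so θ = 8.89/(k−1).
Need P(X < 16.1) = 0.95 with θ tied to k this way. Start at k = 2, θ = 8.89: P(X<16.1) ≈ 0.540.
Too low — raise k to concentrate. Iterating converges to k ≈ 8.9.
Then θ = 8.89/(8.9−1) ≈ 1.13.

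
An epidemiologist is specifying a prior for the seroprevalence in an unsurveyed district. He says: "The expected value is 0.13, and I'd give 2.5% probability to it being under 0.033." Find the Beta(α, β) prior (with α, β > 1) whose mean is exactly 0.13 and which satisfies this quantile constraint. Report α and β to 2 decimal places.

α ≈ 3.42, β ≈ 22.90

With mean 0.13 fixed, write α = 0.13s, β = 0.87s where s = α+β.
Need P(θ < 0.033) = 0.025 under Beta(0.13s, 0.87s). Normal approximation: (q−m)/√(m(1−m)/s) ≈ z_{0.025} = -1.96, so s ≈ 0.13·0.87·(-1.96)²/(0.033−0.13)² = 46.2.
At s = 46.2: P(θ<0.033) ≈ 0.004. Adjusting to match 0.025 gives s ≈ 26.33.
So α = 0.13·26.33 ≈ 3.42, β = 0.87·26.33 ≈ 22.90.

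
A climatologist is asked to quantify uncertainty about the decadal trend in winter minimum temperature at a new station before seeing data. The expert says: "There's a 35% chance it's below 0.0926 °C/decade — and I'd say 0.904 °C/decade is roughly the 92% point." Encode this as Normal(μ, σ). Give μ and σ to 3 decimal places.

μ = 0.267, σ = 0.453

For Normal(μ,σ), the p-quantile is μ + z_p·σ. Here z_{0.35} = -0.3853, z_{0.92} = 1.405.
So 0.0926 = μ − 0.3853σ and 0.904 = μ + 1.405σ.
Subtracting: σ = (0.904 − 0.0926)/(1.405 − (-0.3853)) = 0.453.
Then μ = 0.0926 − (-0.3853)·0.453 = 0.267.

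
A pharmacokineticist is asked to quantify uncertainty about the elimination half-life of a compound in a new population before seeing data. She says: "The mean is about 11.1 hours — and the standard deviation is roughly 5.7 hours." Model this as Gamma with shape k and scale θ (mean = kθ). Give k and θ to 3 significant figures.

k ≈ 3.79, θ ≈ 2.93

For Gamma(k, scale θ): mean = kθ, variance = kθ², so CV = 1/√k.
CV = SD/mean = 5.7/11.1 = 0.5135, hence k = 1/CV² = 3.79.
Then θ = mean/k = 11.1/3.79 = 2.93.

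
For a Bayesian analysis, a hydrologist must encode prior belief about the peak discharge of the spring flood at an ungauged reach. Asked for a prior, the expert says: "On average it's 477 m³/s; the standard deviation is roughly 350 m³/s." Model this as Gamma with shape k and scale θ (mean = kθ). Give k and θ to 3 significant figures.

For Gamma(k, scale θ): mean = kθ, variance = kθ², so CV = 1/√k.
CV = SD/mean = 350/477 = 0.7338, hence k = 1/CV² = 1.86.
Then θ = mean/k = 477/1.86 = 257.

k ≈ 1.86, θ ≈ 257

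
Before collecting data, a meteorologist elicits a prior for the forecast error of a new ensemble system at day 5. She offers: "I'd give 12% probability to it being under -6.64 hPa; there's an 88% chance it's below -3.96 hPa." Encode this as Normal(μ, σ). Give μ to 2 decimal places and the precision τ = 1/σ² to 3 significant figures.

The p-quantile of Normal(μ,σ) is μ + z_p·σ, with z_{0.12} = -1.175 and z_{0.88} = 1.175.
Eliminate σ: μ = (z₂·x₁ − z₁·x₂)/(z₂ − z₁) = (1.175·-6.64 − (-1.175)·-3.96)/2.35 = -5.30.
Then σ = (x₂ − x₁)/(z₂ − z₁) = (-3.96 − -6.64)/2.35 = 1.14.
Precision τ = 1/σ² = 1/1.14² = 0.769.

μ = -5.30, τ = 0.769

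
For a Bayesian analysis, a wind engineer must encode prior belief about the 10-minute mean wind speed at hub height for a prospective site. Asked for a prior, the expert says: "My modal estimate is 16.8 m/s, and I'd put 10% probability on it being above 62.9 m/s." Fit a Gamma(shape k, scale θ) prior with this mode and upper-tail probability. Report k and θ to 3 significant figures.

Gamma(k,θ) with k>1 has mode (k−1)θ, so θ = 16.8/(k−1).
Need P(X < 62.9) = 0.9 with θ tied to k this way. Start at k = 2, θ = 16.8: P(X<62.9) ≈ 0.888.
Too low — raise k to concentrate. Iterating converges to k ≈ 2.06.
Then θ = 16.8/(2.06−1) ≈ 15.8.

k ≈ 2.06, θ ≈ 15.8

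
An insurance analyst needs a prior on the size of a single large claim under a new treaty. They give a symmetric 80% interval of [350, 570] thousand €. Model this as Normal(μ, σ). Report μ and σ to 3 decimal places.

A symmetric 80% interval runs μ ± z·σ with z = 1.282.
Half-width = 110, so σ = 110/1.282 = 85.833.
μ is the interval midpoint, 460.000.

μ = 460.000, σ = 85.833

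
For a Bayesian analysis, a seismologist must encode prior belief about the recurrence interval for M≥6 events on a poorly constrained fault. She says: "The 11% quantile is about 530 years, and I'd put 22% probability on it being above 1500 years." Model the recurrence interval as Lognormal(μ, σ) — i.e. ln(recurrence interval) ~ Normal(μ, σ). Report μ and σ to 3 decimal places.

μ ≈ 6.911, σ ≈ 0.521

If T ~ Lognormal(μ,σ) then ln T ~ Normal(μ,σ), so the p-quantile of ln T is μ + z_p·σ.
ln(530) = 6.273 and ln(1500) = 7.313; z_{0.11} = -1.227, z_{0.78} = 0.7722.
σ = (7.313 − 6.273)/(0.7722 − (-1.227)) = 0.521.
μ = 6.273 − (-1.227)·0.521 = 6.911.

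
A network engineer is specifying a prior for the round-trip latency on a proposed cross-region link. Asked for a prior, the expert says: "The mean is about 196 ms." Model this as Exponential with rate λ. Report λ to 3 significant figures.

λ ≈ 0.0051

Exponential mean = 1/λ, so λ = 1/196.0 = 0.0051.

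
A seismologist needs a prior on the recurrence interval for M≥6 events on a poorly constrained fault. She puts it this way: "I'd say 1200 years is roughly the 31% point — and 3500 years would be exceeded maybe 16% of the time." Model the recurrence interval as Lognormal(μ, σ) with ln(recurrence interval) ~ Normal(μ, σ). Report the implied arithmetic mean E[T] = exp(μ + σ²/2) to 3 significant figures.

E[T] ≈ 2220 years

If T ~ Lognormal(μ,σ) then ln T ~ Normal(μ,σ), so the p-quantile of ln T is μ + z_p·σ.
ln(1200) = 7.09 and ln(3500) = 8.161; z_{0.31} = -0.4959, z_{0.84} = 0.9945.
σ = (8.161 − 7.09)/(0.9945 − (-0.4959)) = 0.718.
μ = 7.09 − (-0.4959)·0.718 = 7.446.
E[T] = exp(μ + σ²/2) = exp(7.446 + 0.2580) = 2220 years.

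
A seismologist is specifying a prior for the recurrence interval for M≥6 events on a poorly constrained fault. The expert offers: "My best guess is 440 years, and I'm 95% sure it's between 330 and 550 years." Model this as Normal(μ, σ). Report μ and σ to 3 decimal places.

μ = 440.000, σ = 56.123

A symmetric 95% interval runs μ ± z·σ with z = 1.96.
Half-width = 110, so σ = 110/1.96 = 56.123.
μ is the stated best guess, 440.000.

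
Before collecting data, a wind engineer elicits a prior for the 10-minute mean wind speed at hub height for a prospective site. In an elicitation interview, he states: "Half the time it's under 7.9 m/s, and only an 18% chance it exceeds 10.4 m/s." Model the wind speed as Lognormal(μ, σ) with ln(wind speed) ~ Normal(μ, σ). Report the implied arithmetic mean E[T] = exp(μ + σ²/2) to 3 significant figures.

E[T] ≈ 8.26 m/s

If T ~ Lognormal(μ,σ) then ln T ~ Normal(μ,σ), so the p-quantile of ln T is μ + z_p·σ.
ln(7.9) = 2.067 and ln(10.4) = 2.342; z_{0.5} = 0, z_{0.82} = 0.9154.
σ = (2.342 − 2.067)/(0.9154 − (0)) = 0.300.
μ = 2.067 − (0)·0.300 = 2.067.
E[T] = exp(μ + σ²/2) = exp(2.067 + 0.0451) = 8.26 m/s.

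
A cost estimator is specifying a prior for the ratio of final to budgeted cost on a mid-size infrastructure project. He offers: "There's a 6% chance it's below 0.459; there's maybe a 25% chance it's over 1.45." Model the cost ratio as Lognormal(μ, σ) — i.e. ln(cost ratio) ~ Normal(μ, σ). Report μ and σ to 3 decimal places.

μ ≈ 0.024, σ ≈ 0.516

If T ~ Lognormal(μ,σ) then ln T ~ Normal(μ,σ), so the p-quantile of ln T is μ + z_p·σ.
ln(0.459) = -0.7787 and ln(1.45) = 0.3716; z_{0.06} = -1.555, z_{0.75} = 0.6745.
σ = (0.3716 − -0.7787)/(0.6745 − (-1.555)) = 0.516.
μ = -0.7787 − (-1.555)·0.516 = 0.024.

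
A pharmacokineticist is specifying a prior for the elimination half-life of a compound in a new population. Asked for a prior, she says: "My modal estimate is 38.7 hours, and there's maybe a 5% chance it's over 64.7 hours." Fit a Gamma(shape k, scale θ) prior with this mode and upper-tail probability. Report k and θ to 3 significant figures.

Gamma(k,θ) with k>1 has mode (k−1)θ, so θ = 38.7/(k−1).
Need P(X < 64.7) = 0.95 with θ tied to k this way. Start at k = 2, θ = 38.7: P(X<64.7) ≈ 0.498.
Too low — raise k to concentrate. Iterating converges to k ≈ 11.6.
Then θ = 38.7/(11.6−1) ≈ 3.66.

k ≈ 11.6, θ ≈ 3.66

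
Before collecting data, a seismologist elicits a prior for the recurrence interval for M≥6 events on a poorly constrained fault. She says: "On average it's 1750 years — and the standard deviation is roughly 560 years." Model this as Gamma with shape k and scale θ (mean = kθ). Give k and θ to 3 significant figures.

k ≈ 9.77, θ ≈ 179

For Gamma(k, scale θ): mean = kθ, variance = kθ², so CV = 1/√k.
CV = SD/mean = 560/1750 = 0.32, hence k = 1/CV² = 9.77.
Then θ = mean/k = 1750/9.77 = 179.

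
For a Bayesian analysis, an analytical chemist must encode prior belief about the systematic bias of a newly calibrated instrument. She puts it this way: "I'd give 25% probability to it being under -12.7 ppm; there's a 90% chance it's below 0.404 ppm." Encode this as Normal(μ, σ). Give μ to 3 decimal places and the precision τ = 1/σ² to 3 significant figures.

The p-quantile of Normal(μ,σ) is μ + z_p·σ, with z_{0.25} = -0.6745 and z_{0.9} = 1.282.
Eliminate σ: μ = (z₂·x₁ − z₁·x₂)/(z₂ − z₁) = (1.282·-12.7 − (-0.6745)·0.404)/1.956 = -8.181.
Then σ = (x₂ − x₁)/(z₂ − z₁) = (0.404 − -12.7)/1.956 = 6.699.
Precision τ = 1/σ² = 1/6.699² = 0.0223.

μ = -8.181, τ = 0.0223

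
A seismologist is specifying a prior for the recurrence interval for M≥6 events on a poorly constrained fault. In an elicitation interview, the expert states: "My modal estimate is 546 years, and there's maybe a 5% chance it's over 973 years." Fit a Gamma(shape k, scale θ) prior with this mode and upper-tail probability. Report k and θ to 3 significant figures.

k ≈ 9.35, θ ≈ 65.4

Gamma(k,θ) with k>1 has mode (k−1)θ, so θ = 546/(k−1).
Need P(X < 973) = 0.95 with θ tied to k this way. Start at k = 2, θ = 546: P(X<973) ≈ 0.532.
Too low — raise k to concentrate. Iterating converges to k ≈ 9.35.
Then θ = 546/(9.35−1) ≈ 65.4.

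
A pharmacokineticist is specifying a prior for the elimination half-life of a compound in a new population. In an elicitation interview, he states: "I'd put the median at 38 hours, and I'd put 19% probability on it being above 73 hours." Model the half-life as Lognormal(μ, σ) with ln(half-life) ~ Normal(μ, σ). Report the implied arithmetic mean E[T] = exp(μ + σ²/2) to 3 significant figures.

If T ~ Lognormal(μ,σ) then ln T ~ Normal(μ,σ), so the p-quantile of ln T is μ + z_p·σ.
ln(38) = 3.638 and ln(73) = 4.29; z_{0.5} = 0, z_{0.81} = 0.8779.
σ = (4.29 − 3.638)/(0.8779 − (0)) = 0.744.
μ = 3.638 − (0)·0.744 = 3.638.
E[T] = exp(μ + σ²/2) = exp(3.638 + 0.2765) = 50.1 hours.

E[T] ≈ 50.1 hours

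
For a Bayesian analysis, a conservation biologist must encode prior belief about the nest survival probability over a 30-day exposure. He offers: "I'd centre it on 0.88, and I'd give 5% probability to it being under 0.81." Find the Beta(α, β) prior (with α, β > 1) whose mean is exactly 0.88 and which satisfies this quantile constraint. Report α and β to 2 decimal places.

α ≈ 60.12, β ≈ 8.20

With mean 0.88 fixed, write α = 0.88s, β = 0.12s where s = α+β.
Need P(θ < 0.81) = 0.05 under Beta(0.88s, 0.12s). Normal approximation: (q−m)/√(m(1−m)/s) ≈ z_{0.05} = -1.64, so s ≈ 0.88·0.12·(-1.64)²/(0.81−0.88)² = 58.3.
At s = 58.3: P(θ<0.81) ≈ 0.063. Adjusting to match 0.05 gives s ≈ 68.32.
So α = 0.88·68.32 ≈ 60.12, β = 0.12·68.32 ≈ 8.20.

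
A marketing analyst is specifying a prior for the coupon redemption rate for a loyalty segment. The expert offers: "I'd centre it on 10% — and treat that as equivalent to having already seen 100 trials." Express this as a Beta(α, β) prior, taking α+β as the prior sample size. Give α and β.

Under the effective-sample-size interpretation, Beta(α, β) has prior mean α/(α+β) and prior sample size α+β.
So α+β = 100 and α/(α+β) = 0.1, giving α = 0.1·100 = 10 and β = 100 − 10 = 90.

α = 10, β = 90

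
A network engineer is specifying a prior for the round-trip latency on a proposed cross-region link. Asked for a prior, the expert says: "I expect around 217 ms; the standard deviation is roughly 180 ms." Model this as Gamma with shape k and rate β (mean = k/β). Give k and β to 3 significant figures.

k ≈ 1.45, β ≈ 0.0067

For Gamma(k, rate β): mean = k/β, variance = k/β², so CV = 1/√k.
CV = SD/mean = 180/217 = 0.8295, hence k = 1/CV² = 1.45.
Then β = k/mean = 1.45/217 = 0.0067.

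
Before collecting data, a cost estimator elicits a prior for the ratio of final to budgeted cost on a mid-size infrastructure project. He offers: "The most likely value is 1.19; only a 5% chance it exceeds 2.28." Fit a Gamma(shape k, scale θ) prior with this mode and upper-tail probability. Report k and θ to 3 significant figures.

Gamma(k,θ) with k>1 has mode (k−1)θ, so θ = 1.19/(k−1).
Need P(X < 2.28) = 0.95 with θ tied to k this way. Start at k = 2, θ = 1.19: P(X<2.28) ≈ 0.571.
Too low — raise k to concentrate. Iterating converges to k ≈ 7.57.
Then θ = 1.19/(7.57−1) ≈ 0.181.

k ≈ 7.57, θ ≈ 0.181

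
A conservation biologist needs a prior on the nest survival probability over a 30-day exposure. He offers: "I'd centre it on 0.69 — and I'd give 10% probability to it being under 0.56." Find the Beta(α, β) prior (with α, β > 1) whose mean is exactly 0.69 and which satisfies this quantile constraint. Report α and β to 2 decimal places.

α ≈ 14.89, β ≈ 6.69

With mean 0.69 fixed, write α = 0.69s, β = 0.31s where s = α+β.
Need P(θ < 0.56) = 0.1 under Beta(0.69s, 0.31s). Normal approximation: (q−m)/√(m(1−m)/s) ≈ z_{0.1} = -1.28, so s ≈ 0.69·0.31·(-1.28)²/(0.56−0.69)² = 20.8.
At s = 20.8: P(θ<0.56) ≈ 0.104. Adjusting to match 0.1 gives s ≈ 21.59.
So α = 0.69·21.59 ≈ 14.89, β = 0.31·21.59 ≈ 6.69.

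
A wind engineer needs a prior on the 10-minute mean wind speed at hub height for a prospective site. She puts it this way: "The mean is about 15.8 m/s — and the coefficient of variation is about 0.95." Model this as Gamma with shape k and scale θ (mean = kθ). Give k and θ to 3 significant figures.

For Gamma(k, scale θ): mean = kθ, variance = kθ², so CV = 1/√k.
CV = 0.95, hence k = 1/CV² = 1.11.
Then θ = mean/k = 15.8/1.11 = 14.3.

k ≈ 1.11, θ ≈ 14.3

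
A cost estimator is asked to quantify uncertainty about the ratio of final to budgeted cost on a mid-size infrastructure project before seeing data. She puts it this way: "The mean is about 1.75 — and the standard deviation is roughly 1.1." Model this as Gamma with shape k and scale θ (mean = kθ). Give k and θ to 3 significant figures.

k ≈ 2.53, θ ≈ 0.691

For Gamma(k, scale θ): mean = kθ, variance = kθ², so CV = 1/√k.
CV = SD/mean = 1.1/1.75 = 0.6286, hence k = 1/CV² = 2.53.
Then θ = mean/k = 1.75/2.53 = 0.691.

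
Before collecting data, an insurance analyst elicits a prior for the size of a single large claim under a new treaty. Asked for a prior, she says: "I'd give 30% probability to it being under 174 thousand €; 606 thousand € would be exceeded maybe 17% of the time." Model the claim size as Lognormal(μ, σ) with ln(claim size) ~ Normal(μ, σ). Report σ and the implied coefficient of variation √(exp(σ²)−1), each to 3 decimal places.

σ ≈ 0.844, CV ≈ 1.019

If T ~ Lognormal(μ,σ) then ln T ~ Normal(μ,σ), so the p-quantile of ln T is μ + z_p·σ.
ln(174) = 5.159 and ln(606) = 6.407; z_{0.3} = -0.5244, z_{0.83} = 0.9542.
σ = (6.407 − 5.159)/(0.9542 − (-0.5244)) = 0.844.
μ = 5.159 − (-0.5244)·0.844 = 5.602.
CV = √(exp(σ²)−1) = √(exp(0.7122)−1) = 1.019.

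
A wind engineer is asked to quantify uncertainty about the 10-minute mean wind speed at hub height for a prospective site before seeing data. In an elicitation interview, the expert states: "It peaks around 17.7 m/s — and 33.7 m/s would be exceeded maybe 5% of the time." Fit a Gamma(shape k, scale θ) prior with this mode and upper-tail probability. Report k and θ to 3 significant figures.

Gamma(k,θ) with k>1 has mode (k−1)θ, so θ = 17.7/(k−1).
Need P(X < 33.7) = 0.95 with θ tied to k this way. Start at k = 2, θ = 17.7: P(X<33.7) ≈ 0.567.
Too low — raise k to concentrate. Iterating converges to k ≈ 7.7.
Then θ = 17.7/(7.7−1) ≈ 2.64.

k ≈ 7.7, θ ≈ 2.64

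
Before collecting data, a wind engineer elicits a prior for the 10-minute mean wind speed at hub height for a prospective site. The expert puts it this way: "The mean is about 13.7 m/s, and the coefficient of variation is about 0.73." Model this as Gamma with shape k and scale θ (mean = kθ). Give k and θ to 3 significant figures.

k ≈ 1.88, θ ≈ 7.3

For Gamma(k, scale θ): mean = kθ, variance = kθ², so CV = 1/√k.
CV = 0.73, hence k = 1/CV² = 1.88.
Then θ = mean/k = 13.7/1.88 = 7.3.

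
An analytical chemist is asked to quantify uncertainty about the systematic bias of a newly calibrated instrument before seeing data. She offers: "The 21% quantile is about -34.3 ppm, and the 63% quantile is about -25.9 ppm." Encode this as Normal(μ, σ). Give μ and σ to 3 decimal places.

The p-quantile of Normal(μ,σ) is μ + z_p·σ, with z_{0.21} = -0.8064 and z_{0.63} = 0.3319.
Eliminate σ: μ = (z₂·x₁ − z₁·x₂)/(z₂ − z₁) = (0.3319·-34.3 − (-0.8064)·-25.9)/1.138 = -28.349.
Then σ = (x₂ − x₁)/(z₂ − z₁) = (-25.9 − -34.3)/1.138 = 7.380.

μ = -28.349, σ = 7.380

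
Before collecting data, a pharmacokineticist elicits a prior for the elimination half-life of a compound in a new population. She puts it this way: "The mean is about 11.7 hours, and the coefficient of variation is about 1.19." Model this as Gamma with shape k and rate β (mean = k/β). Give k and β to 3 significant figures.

k ≈ 0.706, β ≈ 0.0604

For Gamma(k, rate β): mean = k/β, variance = k/β², so CV = 1/√k.
CV = 1.19, hence k = 1/CV² = 0.706.
Then β = k/mean = 0.706/11.7 = 0.0604.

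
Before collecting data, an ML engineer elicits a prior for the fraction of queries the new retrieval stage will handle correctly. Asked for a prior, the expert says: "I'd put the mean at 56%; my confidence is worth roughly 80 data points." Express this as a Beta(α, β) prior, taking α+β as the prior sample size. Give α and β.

Under the effective-sample-size interpretation, Beta(α, β) has prior mean α/(α+β) and prior sample size α+β.
So α+β = 80 and α/(α+β) = 0.56, giving α = 0.56·80 = 44.8 and β = 80 − 44.8 = 35.2.

α = 44.8, β = 35.2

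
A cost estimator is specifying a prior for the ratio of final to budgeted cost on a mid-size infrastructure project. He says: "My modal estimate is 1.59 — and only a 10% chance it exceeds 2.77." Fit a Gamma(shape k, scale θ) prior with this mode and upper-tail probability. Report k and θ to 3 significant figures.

Gamma(k,θ) with k>1 has mode (k−1)θ, so θ = 1.59/(k−1).
Need P(X < 2.77) = 0.9 with θ tied to k this way. Start at k = 2, θ = 1.59: P(X<2.77) ≈ 0.520.
Too low — raise k to concentrate. Iterating converges to k ≈ 7.16.
Then θ = 1.59/(7.16−1) ≈ 0.258.

k ≈ 7.16, θ ≈ 0.258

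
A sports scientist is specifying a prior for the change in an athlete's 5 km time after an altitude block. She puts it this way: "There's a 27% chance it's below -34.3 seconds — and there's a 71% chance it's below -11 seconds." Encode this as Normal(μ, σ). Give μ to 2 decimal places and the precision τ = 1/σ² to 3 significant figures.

For Normal(μ,σ), the p-quantile is μ + z_p·σ. Here z_{0.27} = -0.6128, z_{0.71} = 0.5534.
So -34.3 = μ − 0.6128σ and -11 = μ + 0.5534σ.
Subtracting: σ = (-11 − -34.3)/(0.5534 − (-0.6128)) = 19.98.
Then μ = -34.3 − (-0.6128)·19.98 = -22.06.
Precision τ = 1/σ² = 1/19.98² = 0.00251.

μ = -22.06, τ = 0.00251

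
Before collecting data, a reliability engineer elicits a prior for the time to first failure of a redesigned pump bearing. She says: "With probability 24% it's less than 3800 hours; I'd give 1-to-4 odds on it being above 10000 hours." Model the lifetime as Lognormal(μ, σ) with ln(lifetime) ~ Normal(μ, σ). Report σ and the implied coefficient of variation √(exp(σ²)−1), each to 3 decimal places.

σ ≈ 0.625, CV ≈ 0.691

If T ~ Lognormal(μ,σ) then ln T ~ Normal(μ,σ), so the p-quantile of ln T is μ + z_p·σ.
ln(3800) = 8.243 and ln(10000) = 9.21; z_{0.24} = -0.7063, z_{0.8} = 0.8416.
σ = (9.21 − 8.243)/(0.8416 − (-0.7063)) = 0.625.
μ = 8.243 − (-0.7063)·0.625 = 8.684.
CV = √(exp(σ²)−1) = √(exp(0.3907)−1) = 0.691.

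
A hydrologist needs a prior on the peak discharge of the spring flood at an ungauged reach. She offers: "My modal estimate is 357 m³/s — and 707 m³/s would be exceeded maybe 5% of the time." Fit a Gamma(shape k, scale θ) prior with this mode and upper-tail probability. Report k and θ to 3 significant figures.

Gamma(k,θ) with k>1 has mode (k−1)θ, so θ = 357/(k−1).
Need P(X < 707) = 0.95 with θ tied to k this way. Start at k = 2, θ = 357: P(X<707) ≈ 0.589.
Too low — raise k to concentrate. Iterating converges to k ≈ 6.94.
Then θ = 357/(6.94−1) ≈ 60.1.

k ≈ 6.94, θ ≈ 60.1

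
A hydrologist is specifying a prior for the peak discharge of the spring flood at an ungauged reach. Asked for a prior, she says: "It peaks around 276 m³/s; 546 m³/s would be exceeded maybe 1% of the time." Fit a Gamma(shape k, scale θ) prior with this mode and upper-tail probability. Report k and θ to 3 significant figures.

Gamma(k,θ) with k>1 has mode (k−1)θ, so θ = 276/(k−1).
Need P(X < 546) = 0.99 with θ tied to k this way. Start at k = 2, θ = 276: P(X<546) ≈ 0.588.
Too low — raise k to concentrate. Iterating converges to k ≈ 11.6.
Then θ = 276/(11.6−1) ≈ 26.1.

k ≈ 11.6, θ ≈ 26.1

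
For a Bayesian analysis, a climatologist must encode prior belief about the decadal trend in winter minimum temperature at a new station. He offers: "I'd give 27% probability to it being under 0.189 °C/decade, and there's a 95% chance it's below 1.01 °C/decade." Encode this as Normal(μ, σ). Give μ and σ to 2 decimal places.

The p-quantile of Normal(μ,σ) is μ + z_p·σ, with z_{0.27} = -0.6128 and z_{0.95} = 1.645.
Eliminate σ: μ = (z₂·x₁ − z₁·x₂)/(z₂ − z₁) = (1.645·0.189 − (-0.6128)·1.01)/2.258 = 0.41.
Then σ = (x₂ − x₁)/(z₂ − z₁) = (1.01 − 0.189)/2.258 = 0.36.

μ = 0.41, σ = 0.36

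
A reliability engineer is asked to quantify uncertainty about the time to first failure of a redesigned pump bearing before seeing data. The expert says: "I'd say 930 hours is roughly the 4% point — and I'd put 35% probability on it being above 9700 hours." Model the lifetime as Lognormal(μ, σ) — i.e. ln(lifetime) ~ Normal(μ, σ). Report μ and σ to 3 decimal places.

μ ≈ 8.757, σ ≈ 1.098

If T ~ Lognormal(μ,σ) then ln T ~ Normal(μ,σ), so the p-quantile of ln T is μ + z_p·σ.
ln(930) = 6.835 and ln(9700) = 9.18; z_{0.04} = -1.751, z_{0.65} = 0.3853.
σ = (9.18 − 6.835)/(0.3853 − (-1.751)) = 1.098.
μ = 6.835 − (-1.751)·1.098 = 8.757.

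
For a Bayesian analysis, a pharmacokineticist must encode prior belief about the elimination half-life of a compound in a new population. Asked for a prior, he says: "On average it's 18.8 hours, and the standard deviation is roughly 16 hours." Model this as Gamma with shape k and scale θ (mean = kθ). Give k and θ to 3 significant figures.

k ≈ 1.38, θ ≈ 13.6

For Gamma(k, scale θ): mean = kθ, variance = kθ², so CV = 1/√k.
CV = SD/mean = 16/18.8 = 0.8511, hence k = 1/CV² = 1.38.
Then θ = mean/k = 18.8/1.38 = 13.6.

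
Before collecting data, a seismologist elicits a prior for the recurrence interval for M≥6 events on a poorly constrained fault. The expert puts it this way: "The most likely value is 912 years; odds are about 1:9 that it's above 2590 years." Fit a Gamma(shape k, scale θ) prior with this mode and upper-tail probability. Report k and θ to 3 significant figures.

Gamma(k,θ) with k>1 has mode (k−1)θ, so θ = 912/(k−1).
Need P(X < 2590) = 0.9 with θ tied to k this way. Start at k = 2, θ = 912: P(X<2590) ≈ 0.776.
Too low — raise k to concentrate. Iterating converges to k ≈ 2.75.
Then θ = 912/(2.75−1) ≈ 521.

k ≈ 2.75, θ ≈ 521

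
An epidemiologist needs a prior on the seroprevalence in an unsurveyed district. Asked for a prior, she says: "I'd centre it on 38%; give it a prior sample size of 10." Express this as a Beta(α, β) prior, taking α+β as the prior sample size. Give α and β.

Under the effective-sample-size interpretation, Beta(α, β) has prior mean α/(α+β) and prior sample size α+β.
So α+β = 10 and α/(α+β) = 0.38, giving α = 0.38·10 = 3.8 and β = 10 − 3.8 = 6.2.

α = 3.8, β = 6.2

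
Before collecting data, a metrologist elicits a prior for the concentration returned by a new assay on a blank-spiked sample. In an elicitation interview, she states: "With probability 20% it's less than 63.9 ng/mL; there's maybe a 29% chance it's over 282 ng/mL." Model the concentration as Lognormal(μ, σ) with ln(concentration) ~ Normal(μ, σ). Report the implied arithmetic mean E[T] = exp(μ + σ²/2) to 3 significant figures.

If T ~ Lognormal(μ,σ) then ln T ~ Normal(μ,σ), so the p-quantile of ln T is μ + z_p·σ.
ln(63.9) = 4.157 and ln(282) = 5.642; z_{0.2} = -0.8416, z_{0.71} = 0.5534.
σ = (5.642 − 4.157)/(0.5534 − (-0.8416)) = 1.064.
μ = 4.157 − (-0.8416)·1.064 = 5.053.
E[T] = exp(μ + σ²/2) = exp(5.053 + 0.5663) = 276 ng/mL.

E[T] ≈ 276 ng/mL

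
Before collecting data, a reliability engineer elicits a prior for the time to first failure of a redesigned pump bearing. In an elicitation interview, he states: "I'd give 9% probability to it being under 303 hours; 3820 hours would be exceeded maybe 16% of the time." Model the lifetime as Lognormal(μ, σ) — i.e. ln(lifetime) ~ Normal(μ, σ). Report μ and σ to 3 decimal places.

If T ~ Lognormal(μ,σ) then ln T ~ Normal(μ,σ), so the p-quantile of ln T is μ + z_p·σ.
ln(303) = 5.714 and ln(3820) = 8.248; z_{0.09} = -1.341, z_{0.84} = 0.9945.
σ = (8.248 − 5.714)/(0.9945 − (-1.341)) = 1.085.
μ = 5.714 − (-1.341)·1.085 = 7.169.

μ ≈ 7.169, σ ≈ 1.085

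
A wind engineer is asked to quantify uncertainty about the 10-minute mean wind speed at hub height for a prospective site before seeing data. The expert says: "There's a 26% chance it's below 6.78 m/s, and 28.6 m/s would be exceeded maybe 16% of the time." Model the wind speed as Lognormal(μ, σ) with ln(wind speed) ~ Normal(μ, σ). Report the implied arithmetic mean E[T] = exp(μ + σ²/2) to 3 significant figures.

E[T] ≈ 17.6 m/s

If T ~ Lognormal(μ,σ) then ln T ~ Normal(μ,σ), so the p-quantile of ln T is μ + z_p·σ.
ln(6.78) = 1.914 and ln(28.6) = 3.353; z_{0.26} = -0.6433, z_{0.84} = 0.9945.
σ = (3.353 − 1.914)/(0.9945 − (-0.6433)) = 0.879.
μ = 1.914 − (-0.6433)·0.879 = 2.479.
E[T] = exp(μ + σ²/2) = exp(2.479 + 0.3862) = 17.6 m/s.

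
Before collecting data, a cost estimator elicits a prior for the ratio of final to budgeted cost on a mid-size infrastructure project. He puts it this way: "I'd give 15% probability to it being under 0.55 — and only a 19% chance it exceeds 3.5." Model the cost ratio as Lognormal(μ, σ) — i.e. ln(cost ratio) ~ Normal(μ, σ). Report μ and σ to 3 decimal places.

If T ~ Lognormal(μ,σ) then ln T ~ Normal(μ,σ), so the p-quantile of ln T is μ + z_p·σ.
ln(0.55) = -0.5978 and ln(3.5) = 1.253; z_{0.15} = -1.036, z_{0.81} = 0.8779.
σ = (1.253 − -0.5978)/(0.8779 − (-1.036)) = 0.967.
μ = -0.5978 − (-1.036)·0.967 = 0.404.

μ ≈ 0.404, σ ≈ 0.967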